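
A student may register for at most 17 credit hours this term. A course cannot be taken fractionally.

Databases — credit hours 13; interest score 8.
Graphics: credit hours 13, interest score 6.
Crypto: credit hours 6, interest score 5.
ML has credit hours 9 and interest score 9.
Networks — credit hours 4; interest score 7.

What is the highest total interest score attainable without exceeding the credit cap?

This is a 0-1 knapsack instance.
ML + Networks: credit hours 9 + 4 = 13 ≤ 17, interest score 9 + 7 = 16.
Databases + Networks: credit hours 13 + 4 = 17 ≤ 17, interest score 8 + 7 = 15.
Crypto + ML: credit hours 6 + 9 = 15 ≤ 17, interest score 5 + 9 = 14.
Best is ML and Networks with total interest score 16.

16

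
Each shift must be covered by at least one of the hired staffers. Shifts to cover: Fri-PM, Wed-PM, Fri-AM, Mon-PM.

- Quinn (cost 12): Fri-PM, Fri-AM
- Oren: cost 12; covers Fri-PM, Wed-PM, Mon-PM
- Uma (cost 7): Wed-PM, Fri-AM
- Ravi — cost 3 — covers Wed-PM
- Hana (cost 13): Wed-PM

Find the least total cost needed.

19

The greedy cost-per-new-shift heuristic would pick Ravi, Quinn, and Oren for 27, but a cheaper cover exists.
Choose Oren and Uma: together they cover Fri-PM, Wed-PM, Fri-AM, Mon-PM — every shift.
Total cost: 12 + 7 = 19.
No cover costs less than 19.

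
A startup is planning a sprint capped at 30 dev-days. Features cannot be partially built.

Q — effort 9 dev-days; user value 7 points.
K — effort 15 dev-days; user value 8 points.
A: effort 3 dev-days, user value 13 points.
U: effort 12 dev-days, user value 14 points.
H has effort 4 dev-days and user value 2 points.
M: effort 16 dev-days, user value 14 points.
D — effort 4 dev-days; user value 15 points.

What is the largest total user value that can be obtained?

This is a 0-1 knapsack instance.
Take Q, A, U, and D: effort 9 + 3 + 12 + 4 = 28 ≤ 30, user value 7 + 13 + 14 + 15 = 49.
No other feasible combination does better.

49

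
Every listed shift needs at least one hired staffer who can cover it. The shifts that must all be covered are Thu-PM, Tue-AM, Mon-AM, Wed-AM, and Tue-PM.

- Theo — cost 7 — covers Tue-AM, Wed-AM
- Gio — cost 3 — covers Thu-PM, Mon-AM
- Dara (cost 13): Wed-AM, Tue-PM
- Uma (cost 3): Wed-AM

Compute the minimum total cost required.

The greedy cost-per-new-shift heuristic would pick Gio, Uma, Theo, and Dara for 26, but a cheaper cover exists.
Choose Theo, Gio, and Dara: together they cover Thu-PM, Tue-AM, Mon-AM, Wed-AM, Tue-PM — every shift.
Total cost: 7 + 3 + 13 = 23.
No cover costs less than 23.

23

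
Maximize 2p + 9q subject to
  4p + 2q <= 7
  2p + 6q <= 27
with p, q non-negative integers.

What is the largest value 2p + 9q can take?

The continuous relaxation peaks at (0, 3.5) with value 31.50; rounding to a feasible lattice point costs some objective.
(p,q)=(0,3): 4·0+2·3=6≤7, 2·0+6·3=18≤27, objective 27.
(p,q)=(0,2): 4·0+2·2=4≤7, 2·0+6·2=12≤27, objective 18.
No feasible integer point exceeds 27.

27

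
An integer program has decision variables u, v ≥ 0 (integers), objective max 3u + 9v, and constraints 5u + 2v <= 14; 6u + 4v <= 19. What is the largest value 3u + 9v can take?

36

(u,v)=(0,4): 5·0+2·4=8≤14, 6·0+4·4=16≤19, objective 36.
(u,v)=(1,3): 5·1+2·3=11≤14, 6·1+4·3=18≤19, objective 30.
(u,v)=(0,3): 5·0+2·3=6≤14, 6·0+4·3=12≤19, objective 27.
The best lattice point is (0,4), giving 36.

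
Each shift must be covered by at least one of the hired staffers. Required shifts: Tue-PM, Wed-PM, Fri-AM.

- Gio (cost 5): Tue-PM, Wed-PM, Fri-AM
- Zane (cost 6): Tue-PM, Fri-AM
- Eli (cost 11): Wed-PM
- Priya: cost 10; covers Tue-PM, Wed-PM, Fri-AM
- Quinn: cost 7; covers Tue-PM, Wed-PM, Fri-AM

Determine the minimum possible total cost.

5

Gio alone covers Tue-PM, Wed-PM, Fri-AM — every shift.
Total cost: 5.
No cover costs less than 5.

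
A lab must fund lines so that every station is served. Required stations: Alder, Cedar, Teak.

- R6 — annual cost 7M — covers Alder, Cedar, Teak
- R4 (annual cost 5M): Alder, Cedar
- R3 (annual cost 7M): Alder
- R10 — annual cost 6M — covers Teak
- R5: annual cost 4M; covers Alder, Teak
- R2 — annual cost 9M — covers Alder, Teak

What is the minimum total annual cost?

7

This is a weighted set-cover instance.
The greedy cost-per-new-station heuristic would pick R5 and R4 for 9, but a cheaper cover exists.
R6 alone covers Alder, Cedar, Teak — every station.
Total annual cost: 7.
No cover costs less than 7.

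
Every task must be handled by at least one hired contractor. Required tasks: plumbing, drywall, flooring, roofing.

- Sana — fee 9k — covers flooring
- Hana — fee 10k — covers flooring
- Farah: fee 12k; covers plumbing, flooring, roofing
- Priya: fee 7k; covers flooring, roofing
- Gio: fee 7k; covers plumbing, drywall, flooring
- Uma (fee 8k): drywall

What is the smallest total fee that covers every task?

Choose Priya and Gio: together they cover plumbing, drywall, flooring, roofing — every task.
Total fee: 7 + 7 = 14.
No cover costs less than 14.

14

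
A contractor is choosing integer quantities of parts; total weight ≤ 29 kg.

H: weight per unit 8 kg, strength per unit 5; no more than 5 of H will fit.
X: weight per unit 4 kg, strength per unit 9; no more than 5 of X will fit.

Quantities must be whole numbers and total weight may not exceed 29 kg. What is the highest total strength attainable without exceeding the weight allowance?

X has the best ratio (9/4); taking only X gives at most 5×9 = 45 (stopped by the supply cap of 5).
Mixing does better — 1×H and 5×X: weight 28 ≤ 29, strength 1·5 + 5·9 = 50.

50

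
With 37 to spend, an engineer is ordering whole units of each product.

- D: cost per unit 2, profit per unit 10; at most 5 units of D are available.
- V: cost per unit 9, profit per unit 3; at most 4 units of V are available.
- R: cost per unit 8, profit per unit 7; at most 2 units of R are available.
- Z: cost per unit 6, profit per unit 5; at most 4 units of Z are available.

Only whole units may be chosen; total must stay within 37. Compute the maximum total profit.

72

D has the best ratio (10/2); taking only D gives at most 5×10 = 50 (stopped by the supply cap of 5).
Mixing does better — 5×D, 1×R, and 3×Z: cost 36 ≤ 37, profit 5·10 + 1·7 + 3·5 = 72.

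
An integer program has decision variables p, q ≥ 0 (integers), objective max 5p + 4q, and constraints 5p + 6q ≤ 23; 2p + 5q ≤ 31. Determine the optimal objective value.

20

Relaxing integrality, the LP optimum is 23.00 at (p,q) = (4.6, 0), which is not an integer point.
(p,q)=(4,0): 5·4+6·0=20≤23, 2·4+5·0=8≤31, objective 20.
(p,q)=(3,1): 5·3+6·1=21≤23, 2·3+5·1=11≤31, objective 19.
(p,q)=(3,0): 5·3+6·0=15≤23, 2·3+5·0=6≤31, objective 15.
Maximum is 20 at (p,q)=(4,0).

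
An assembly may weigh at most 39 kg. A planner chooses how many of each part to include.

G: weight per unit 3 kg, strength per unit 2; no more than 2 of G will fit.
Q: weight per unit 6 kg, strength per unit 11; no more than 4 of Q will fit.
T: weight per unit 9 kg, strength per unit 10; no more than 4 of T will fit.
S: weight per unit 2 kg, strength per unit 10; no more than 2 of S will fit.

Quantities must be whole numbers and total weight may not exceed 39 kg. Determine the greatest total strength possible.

74

S has the best ratio (10/2); taking only S gives at most 2×10 = 20 (stopped by the supply cap of 2).
Mixing does better — 4×Q, 1×T, and 2×S: weight 37 ≤ 39, strength 4·11 + 1·10 + 2·10 = 74.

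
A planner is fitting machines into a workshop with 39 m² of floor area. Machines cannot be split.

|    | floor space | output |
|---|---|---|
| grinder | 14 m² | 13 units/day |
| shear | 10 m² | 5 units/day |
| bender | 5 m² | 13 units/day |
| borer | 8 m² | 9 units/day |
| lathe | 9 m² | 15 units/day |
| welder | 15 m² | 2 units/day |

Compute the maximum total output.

Take grinder, bender, borer, and lathe: floor space 14 + 5 + 8 + 9 = 36 ≤ 39, output 13 + 13 + 9 + 15 = 50.
No other feasible combination does better.

50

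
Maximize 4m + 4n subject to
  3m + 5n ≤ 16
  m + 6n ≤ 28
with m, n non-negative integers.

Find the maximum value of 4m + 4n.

(m,n)=(5,0) is feasible, giving 20.
(m,n)=(4,0) is feasible, giving 16.
The best lattice point is (5,0), giving 20.

20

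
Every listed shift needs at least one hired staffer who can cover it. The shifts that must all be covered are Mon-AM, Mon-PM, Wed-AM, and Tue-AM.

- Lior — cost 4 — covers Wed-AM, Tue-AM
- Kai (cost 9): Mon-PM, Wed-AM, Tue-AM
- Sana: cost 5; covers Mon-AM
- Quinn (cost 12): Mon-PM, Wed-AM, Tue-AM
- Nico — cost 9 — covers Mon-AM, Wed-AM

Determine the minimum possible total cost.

14

The greedy cost-per-new-shift heuristic would pick Lior, Sana, and Kai for 18, but a cheaper cover exists.
Choose Kai and Sana: together they cover Mon-AM, Mon-PM, Wed-AM, Tue-AM — every shift.
Total cost: 9 + 5 = 14.
No cover costs less than 14.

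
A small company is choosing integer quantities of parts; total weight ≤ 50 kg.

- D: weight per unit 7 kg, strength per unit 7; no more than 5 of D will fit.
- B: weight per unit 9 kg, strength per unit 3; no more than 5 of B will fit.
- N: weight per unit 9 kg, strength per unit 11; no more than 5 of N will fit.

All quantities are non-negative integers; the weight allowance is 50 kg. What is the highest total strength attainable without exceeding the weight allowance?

2×D and 4×N: weight 50 ≤ 50, strength 2·7 + 4·11 = 58.
5×N: weight 45 ≤ 50, strength 5·11 = 55.
Best is 58.

58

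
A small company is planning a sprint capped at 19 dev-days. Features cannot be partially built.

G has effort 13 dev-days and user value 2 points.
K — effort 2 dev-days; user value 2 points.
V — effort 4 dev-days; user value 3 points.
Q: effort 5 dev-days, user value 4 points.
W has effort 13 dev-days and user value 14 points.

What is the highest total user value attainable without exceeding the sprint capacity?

19

Allowing fractional choices, the relaxed optimum would be about 19.2, but features are indivisible.
K + V + W: effort 2 + 4 + 13 = 19 ≤ 19, user value 2 + 3 + 14 = 19.
Q + W: effort 5 + 13 = 18 ≤ 19, user value 4 + 14 = 18.
Best is K, V, and W with total user value 19.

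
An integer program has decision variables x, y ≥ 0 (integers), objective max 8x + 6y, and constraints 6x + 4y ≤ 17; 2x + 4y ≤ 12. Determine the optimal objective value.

22

Relaxing integrality, the LP optimum is 24.25 at (x,y) = (1.25, 2.38), which is not an integer point.
(x,y)=(2,1): 6·2+4·1=16≤17, 2·2+4·1=8≤12, objective 22.
(x,y)=(1,2): 6·1+4·2=14≤17, 2·1+4·2=10≤12, objective 20.
(x,y)=(0,3): 6·0+4·3=12≤17, 2·0+4·3=12≤12, objective 18.
No feasible integer point exceeds 22.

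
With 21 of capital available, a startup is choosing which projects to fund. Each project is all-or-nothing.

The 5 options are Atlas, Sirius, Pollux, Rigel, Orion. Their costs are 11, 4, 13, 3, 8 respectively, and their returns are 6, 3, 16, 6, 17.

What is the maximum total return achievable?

33

This is a 0-1 knapsack instance.
Allowing fractional choices, the relaxed optimum would be about 35.3, but projects are indivisible.
Pollux + Orion: cost 13 + 8 = 21 ≤ 21, return 16 + 17 = 33.
Sirius + Rigel + Orion: cost 4 + 3 + 8 = 15 ≤ 21, return 3 + 6 + 17 = 26.
Best is Pollux and Orion with total return 33.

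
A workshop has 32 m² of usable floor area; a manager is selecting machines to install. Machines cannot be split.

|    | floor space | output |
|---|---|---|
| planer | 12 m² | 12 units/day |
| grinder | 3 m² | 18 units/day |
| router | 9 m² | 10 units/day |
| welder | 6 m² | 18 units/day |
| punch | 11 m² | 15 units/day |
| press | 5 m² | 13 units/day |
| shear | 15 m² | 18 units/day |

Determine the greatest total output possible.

Allowing fractional choices, the relaxed optimum would be about 72.4, but machines are indivisible.
planer + grinder + welder + punch: floor space 12 + 3 + 6 + 11 = 32 ≤ 32, output 12 + 18 + 18 + 15 = 63.
grinder + welder + press + shear: floor space 3 + 6 + 5 + 15 = 29 ≤ 32, output 18 + 18 + 13 + 18 = 67.
grinder + welder + punch + press: floor space 3 + 6 + 11 + 5 = 25 ≤ 32, output 18 + 18 + 15 + 13 = 64.
Best is grinder, welder, press, and shear with total output 67.

67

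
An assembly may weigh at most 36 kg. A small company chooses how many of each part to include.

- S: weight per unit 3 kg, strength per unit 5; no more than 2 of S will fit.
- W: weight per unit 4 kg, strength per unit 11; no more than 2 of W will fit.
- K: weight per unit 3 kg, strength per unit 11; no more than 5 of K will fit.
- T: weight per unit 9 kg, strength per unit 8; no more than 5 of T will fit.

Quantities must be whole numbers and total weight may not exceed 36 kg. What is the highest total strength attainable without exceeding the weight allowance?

90

K has the best ratio (11/3); taking only K gives at most 5×11 = 55 (stopped by the supply cap of 5).
Mixing does better — 1×S, 2×W, 5×K, and 1×T: weight 35 ≤ 36, strength 1·5 + 2·11 + 5·11 + 1·8 = 90.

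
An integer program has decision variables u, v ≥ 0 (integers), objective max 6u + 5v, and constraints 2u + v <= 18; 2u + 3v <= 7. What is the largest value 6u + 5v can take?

18

Relaxing integrality, the LP optimum is 21.00 at (u,v) = (3.5, 0), which is not an integer point.
(u,v)=(3,0): 2·3+1·0=6≤18, 2·3+3·0=6≤7, objective 18.
(u,v)=(2,1): 2·2+1·1=5≤18, 2·2+3·1=7≤7, objective 17.
(u,v)=(2,0): 2·2+1·0=4≤18, 2·2+3·0=4≤7, objective 12.
Maximum is 18 at (u,v)=(3,0).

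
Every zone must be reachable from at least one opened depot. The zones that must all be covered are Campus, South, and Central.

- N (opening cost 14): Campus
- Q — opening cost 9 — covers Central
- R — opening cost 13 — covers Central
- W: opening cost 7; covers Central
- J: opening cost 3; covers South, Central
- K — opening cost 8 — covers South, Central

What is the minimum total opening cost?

17

Choose N and J: together they cover Campus, South, Central — every zone.
Total opening cost: 14 + 3 = 17.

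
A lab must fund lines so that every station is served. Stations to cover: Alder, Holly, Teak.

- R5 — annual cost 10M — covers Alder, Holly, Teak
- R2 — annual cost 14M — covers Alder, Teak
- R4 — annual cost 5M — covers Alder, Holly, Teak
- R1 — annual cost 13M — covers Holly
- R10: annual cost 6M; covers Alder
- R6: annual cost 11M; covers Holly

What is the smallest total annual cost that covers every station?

R4 alone covers Alder, Holly, Teak — every station.
Total annual cost: 5.
No cover costs less than 5.

5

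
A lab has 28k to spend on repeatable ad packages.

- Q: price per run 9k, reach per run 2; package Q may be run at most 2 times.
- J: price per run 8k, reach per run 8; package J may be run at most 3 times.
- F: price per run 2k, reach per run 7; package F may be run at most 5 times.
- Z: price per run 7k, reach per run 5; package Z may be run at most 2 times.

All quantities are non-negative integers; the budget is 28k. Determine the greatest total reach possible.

51

F has the best ratio (7/2); taking only F gives at most 5×7 = 35 (stopped by the supply cap of 5).
Mixing does better — 2×J and 5×F: price 26 ≤ 28, reach 2·8 + 5·7 = 51.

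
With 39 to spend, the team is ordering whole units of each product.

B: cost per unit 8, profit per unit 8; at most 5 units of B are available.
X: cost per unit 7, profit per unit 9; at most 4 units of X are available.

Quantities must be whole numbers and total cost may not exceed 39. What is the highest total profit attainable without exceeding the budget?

44

X has the best ratio (9/7); taking only X gives at most 4×9 = 36 (stopped by the supply cap of 4).
Mixing does better — 1×B and 4×X: cost 36 ≤ 39, profit 1·8 + 4·9 = 44.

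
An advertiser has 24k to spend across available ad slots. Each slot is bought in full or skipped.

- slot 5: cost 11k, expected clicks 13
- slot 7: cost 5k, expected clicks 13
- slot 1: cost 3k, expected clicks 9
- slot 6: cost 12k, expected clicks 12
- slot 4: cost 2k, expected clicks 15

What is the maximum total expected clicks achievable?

Allowing fractional choices, the relaxed optimum would be about 53.0, but ad slots are indivisible.
slot 7 + slot 1 + slot 6 + slot 4: cost 5 + 3 + 12 + 2 = 22 ≤ 24, expected clicks 13 + 9 + 12 + 15 = 49.
slot 5 + slot 7 + slot 1 + slot 4: cost 11 + 5 + 3 + 2 = 21 ≤ 24, expected clicks 13 + 13 + 9 + 15 = 50.
slot 5 + slot 7 + slot 4: cost 11 + 5 + 2 = 18 ≤ 24, expected clicks 13 + 13 + 15 = 41.
Best is slot 5, slot 7, slot 1, and slot 4 with total expected clicks 50.

50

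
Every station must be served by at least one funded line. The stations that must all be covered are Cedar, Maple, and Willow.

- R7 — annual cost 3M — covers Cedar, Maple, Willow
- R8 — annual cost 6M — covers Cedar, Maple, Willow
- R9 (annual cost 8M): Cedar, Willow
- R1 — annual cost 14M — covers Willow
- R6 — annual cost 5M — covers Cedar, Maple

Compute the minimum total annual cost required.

R7 alone covers Cedar, Maple, Willow — every station.
Total annual cost: 3.
No cover costs less than 3.

3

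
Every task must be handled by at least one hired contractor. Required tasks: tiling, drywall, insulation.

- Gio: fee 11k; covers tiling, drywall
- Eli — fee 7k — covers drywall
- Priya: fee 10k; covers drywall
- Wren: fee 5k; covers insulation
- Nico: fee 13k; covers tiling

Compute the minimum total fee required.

16

Choose Gio and Wren: together they cover tiling, drywall, insulation — every task.
Total fee: 11 + 5 = 16.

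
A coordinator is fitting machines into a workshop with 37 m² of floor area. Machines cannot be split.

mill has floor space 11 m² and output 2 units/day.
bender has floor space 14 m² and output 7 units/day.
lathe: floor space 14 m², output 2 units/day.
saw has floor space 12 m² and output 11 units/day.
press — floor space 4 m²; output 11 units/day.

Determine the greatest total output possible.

Treat it as a binary knapsack problem.
Allowing fractional choices, the relaxed optimum would be about 30.3, but machines are indivisible.
lathe + saw + press: floor space 14 + 12 + 4 = 30 ≤ 37, output 2 + 11 + 11 = 24.
bender + saw + press: floor space 14 + 12 + 4 = 30 ≤ 37, output 7 + 11 + 11 = 29.
mill + saw + press: floor space 11 + 12 + 4 = 27 ≤ 37, output 2 + 11 + 11 = 24.
Best is bender, saw, and press with total output 29.

29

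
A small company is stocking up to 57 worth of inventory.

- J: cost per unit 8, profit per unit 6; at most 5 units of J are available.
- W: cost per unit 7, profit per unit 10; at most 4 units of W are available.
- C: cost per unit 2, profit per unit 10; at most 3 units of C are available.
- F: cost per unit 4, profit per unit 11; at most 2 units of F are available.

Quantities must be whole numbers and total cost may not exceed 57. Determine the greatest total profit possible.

This is a bounded integer knapsack.
C has the best ratio (10/2); taking only C gives at most 3×10 = 30 (stopped by the supply cap of 3).
Mixing does better — 1×J, 4×W, 3×C, and 2×F: cost 50 ≤ 57, profit 1·6 + 4·10 + 3·10 + 2·11 = 98.

98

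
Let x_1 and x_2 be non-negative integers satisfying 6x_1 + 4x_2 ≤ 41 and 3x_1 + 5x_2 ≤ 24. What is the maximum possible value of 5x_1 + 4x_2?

(x_1,x_2)=(6,1): 6·6+4·1=40≤41, 3·6+5·1=23≤24, objective 34.
(x_1,x_2)=(6,0): 6·6+4·0=36≤41, 3·6+5·0=18≤24, objective 30.
(x_1,x_2)=(5,1): 6·5+4·1=34≤41, 3·5+5·1=20≤24, objective 29.
(x_1,x_2)=(5,0): 6·5+4·0=30≤41, 3·5+5·0=15≤24, objective 25.
No feasible integer point exceeds 34.

34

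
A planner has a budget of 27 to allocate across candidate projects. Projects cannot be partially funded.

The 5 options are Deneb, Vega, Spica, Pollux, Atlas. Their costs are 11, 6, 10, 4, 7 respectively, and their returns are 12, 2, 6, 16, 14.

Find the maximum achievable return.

Take Deneb, Pollux, and Atlas: cost 11 + 4 + 7 = 22 ≤ 27, return 12 + 16 + 14 = 42.
No other feasible combination does better.

42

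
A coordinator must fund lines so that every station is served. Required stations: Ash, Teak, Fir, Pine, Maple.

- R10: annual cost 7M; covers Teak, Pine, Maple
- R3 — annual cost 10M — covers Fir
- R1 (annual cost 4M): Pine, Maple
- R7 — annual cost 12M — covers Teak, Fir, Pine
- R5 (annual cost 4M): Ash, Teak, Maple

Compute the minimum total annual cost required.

16

The greedy cost-per-new-station heuristic would pick R5, R1, and R3 for 18, but a cheaper cover exists.
Choose R7 and R5: together they cover Ash, Teak, Fir, Pine, Maple — every station.
Total annual cost: 12 + 4 = 16.
No cover costs less than 16.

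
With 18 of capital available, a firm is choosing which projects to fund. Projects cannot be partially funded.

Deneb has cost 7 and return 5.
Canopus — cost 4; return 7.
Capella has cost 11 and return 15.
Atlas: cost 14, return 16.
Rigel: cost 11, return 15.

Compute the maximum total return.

Take Canopus and Atlas: cost 4 + 14 = 18 ≤ 18, return 7 + 16 = 23.
No other feasible combination does better.

23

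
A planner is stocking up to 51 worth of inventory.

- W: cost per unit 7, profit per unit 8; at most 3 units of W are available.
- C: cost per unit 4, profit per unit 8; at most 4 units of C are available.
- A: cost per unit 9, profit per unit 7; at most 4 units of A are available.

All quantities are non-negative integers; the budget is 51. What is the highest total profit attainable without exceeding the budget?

63

3×W, 4×C, and 1×A: cost 46 ≤ 51, profit 3·8 + 4·8 + 1·7 = 63.
2×W, 4×C, and 2×A: cost 48 ≤ 51, profit 2·8 + 4·8 + 2·7 = 62.
Best is 63.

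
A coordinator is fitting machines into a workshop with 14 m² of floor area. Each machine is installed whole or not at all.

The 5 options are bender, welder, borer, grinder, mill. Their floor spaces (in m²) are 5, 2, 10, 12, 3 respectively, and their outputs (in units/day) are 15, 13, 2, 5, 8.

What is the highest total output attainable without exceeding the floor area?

36

Treat it as a binary knapsack problem.
bender + welder: floor space 5 + 2 = 7 ≤ 14, output 15 + 13 = 28.
bender + mill: floor space 5 + 3 = 8 ≤ 14, output 15 + 8 = 23.
bender + welder + mill: floor space 5 + 2 + 3 = 10 ≤ 14, output 15 + 13 + 8 = 36.
Best is bender, welder, and mill with total output 36.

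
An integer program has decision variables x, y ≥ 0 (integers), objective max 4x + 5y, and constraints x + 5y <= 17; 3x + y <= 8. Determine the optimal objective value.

(x,y)=(1,3): 1·1+5·3=16≤17, 3·1+1·3=6≤8, objective 19.
(x,y)=(2,2): 1·2+5·2=12≤17, 3·2+1·2=8≤8, objective 18.
(x,y)=(0,3): 1·0+5·3=15≤17, 3·0+1·3=3≤8, objective 15.
(x,y)=(1,2): 1·1+5·2=11≤17, 3·1+1·2=5≤8, objective 14.
Maximum is 19 at (x,y)=(1,3).

19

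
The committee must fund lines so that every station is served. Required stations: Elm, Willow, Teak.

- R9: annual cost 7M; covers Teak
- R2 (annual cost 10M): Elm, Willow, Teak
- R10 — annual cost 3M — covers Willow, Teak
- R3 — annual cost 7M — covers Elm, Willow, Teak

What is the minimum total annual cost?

The greedy cost-per-new-station heuristic would pick R10 and R3 for 10, but a cheaper cover exists.
R3 alone covers Elm, Willow, Teak — every station.
Total annual cost: 7.
No cover costs less than 7.

7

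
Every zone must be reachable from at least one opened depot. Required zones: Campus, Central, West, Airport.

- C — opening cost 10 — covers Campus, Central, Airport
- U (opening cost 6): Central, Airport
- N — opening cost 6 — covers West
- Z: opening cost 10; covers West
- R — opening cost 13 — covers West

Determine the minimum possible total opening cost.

16

This is a weighted set-cover instance.
The greedy cost-per-new-zone heuristic would pick U, N, and C for 22, but a cheaper cover exists.
Choose C and N: together they cover Campus, Central, West, Airport — every zone.
Total opening cost: 10 + 6 = 16.
No cover costs less than 16.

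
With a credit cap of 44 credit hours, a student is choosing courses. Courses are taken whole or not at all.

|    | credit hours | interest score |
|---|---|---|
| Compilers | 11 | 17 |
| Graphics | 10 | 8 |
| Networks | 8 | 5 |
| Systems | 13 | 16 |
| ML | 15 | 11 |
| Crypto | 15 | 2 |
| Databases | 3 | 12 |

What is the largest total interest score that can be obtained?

56

This is a 0-1 knapsack instance.
Allowing fractional choices, the relaxed optimum would be about 58.1, but courses are indivisible.
Compilers + Systems + ML + Databases: credit hours 11 + 13 + 15 + 3 = 42 ≤ 44, interest score 17 + 16 + 11 + 12 = 56.
Compilers + Networks + Systems + Databases: credit hours 11 + 8 + 13 + 3 = 35 ≤ 44, interest score 17 + 5 + 16 + 12 = 50.
Compilers + Graphics + Systems + Databases: credit hours 11 + 10 + 13 + 3 = 37 ≤ 44, interest score 17 + 8 + 16 + 12 = 53.
Best is Compilers, Systems, ML, and Databases with total interest score 56.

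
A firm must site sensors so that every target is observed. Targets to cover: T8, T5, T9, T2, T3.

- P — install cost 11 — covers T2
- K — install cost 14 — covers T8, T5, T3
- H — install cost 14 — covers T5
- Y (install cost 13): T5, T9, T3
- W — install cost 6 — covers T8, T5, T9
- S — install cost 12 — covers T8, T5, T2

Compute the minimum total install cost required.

25

The greedy cost-per-new-target heuristic would pick W, P, and Y for 30, but a cheaper cover exists.
Choose Y and S: together they cover T8, T5, T9, T2, T3 — every target.
Total install cost: 13 + 12 = 25.
No cover costs less than 25.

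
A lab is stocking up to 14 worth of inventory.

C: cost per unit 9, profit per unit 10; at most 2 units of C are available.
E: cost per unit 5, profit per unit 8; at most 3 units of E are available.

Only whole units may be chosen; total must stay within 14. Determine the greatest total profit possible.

E has the best ratio (8/5); taking only E gives at most 2×8 = 16 (stopped by the cost limit).
Mixing does better — 1×C and 1×E: cost 14 ≤ 14, profit 1·10 + 1·8 = 18.

18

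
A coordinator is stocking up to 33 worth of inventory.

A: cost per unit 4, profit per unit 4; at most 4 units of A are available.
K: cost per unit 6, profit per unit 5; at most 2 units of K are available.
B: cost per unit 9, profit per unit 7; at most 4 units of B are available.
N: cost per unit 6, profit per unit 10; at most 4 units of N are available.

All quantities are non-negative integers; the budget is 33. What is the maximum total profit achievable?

This is a bounded integer knapsack.
N has the best ratio (10/6); taking only N gives at most 4×10 = 40 (stopped by the supply cap of 4).
Mixing does better — 2×A and 4×N: cost 32 ≤ 33, profit 2·4 + 4·10 = 48.

48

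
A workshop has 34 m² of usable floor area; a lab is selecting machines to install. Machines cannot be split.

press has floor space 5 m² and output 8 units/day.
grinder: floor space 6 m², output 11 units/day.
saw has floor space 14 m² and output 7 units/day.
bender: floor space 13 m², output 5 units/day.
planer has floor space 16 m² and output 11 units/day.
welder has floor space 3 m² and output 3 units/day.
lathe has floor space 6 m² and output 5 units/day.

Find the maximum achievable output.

35

Treat it as a binary knapsack problem.
Allowing fractional choices, the relaxed optimum would be about 36.6, but machines are indivisible.
press + grinder + planer + lathe: floor space 5 + 6 + 16 + 6 = 33 ≤ 34, output 8 + 11 + 11 + 5 = 35.
press + grinder + saw + welder + lathe: floor space 5 + 6 + 14 + 3 + 6 = 34 ≤ 34, output 8 + 11 + 7 + 3 + 5 = 34.
Best is press, grinder, planer, and lathe with total output 35.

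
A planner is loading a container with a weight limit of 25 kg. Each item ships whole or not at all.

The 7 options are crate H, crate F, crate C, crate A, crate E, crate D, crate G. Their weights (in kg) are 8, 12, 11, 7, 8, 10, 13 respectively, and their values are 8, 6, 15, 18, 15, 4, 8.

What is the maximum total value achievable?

Treat it as a binary knapsack problem.
Allowing fractional choices, the relaxed optimum would be about 46.6, but items are indivisible.
crate A + crate E: weight 7 + 8 = 15 ≤ 25, value 18 + 15 = 33.
crate H + crate A + crate E: weight 8 + 7 + 8 = 23 ≤ 25, value 8 + 18 + 15 = 41.
crate A + crate E + crate D: weight 7 + 8 + 10 = 25 ≤ 25, value 18 + 15 + 4 = 37.
Best is crate H, crate A, and crate E with total value 41.

41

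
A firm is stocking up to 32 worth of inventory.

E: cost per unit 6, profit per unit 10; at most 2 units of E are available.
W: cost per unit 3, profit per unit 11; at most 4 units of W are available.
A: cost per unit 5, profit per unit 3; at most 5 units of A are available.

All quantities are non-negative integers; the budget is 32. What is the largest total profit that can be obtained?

67

This is a bounded integer knapsack.
W has the best ratio (11/3); taking only W gives at most 4×11 = 44 (stopped by the supply cap of 4).
Mixing does better — 2×E, 4×W, and 1×A: cost 29 ≤ 32, profit 2·10 + 4·11 + 1·3 = 67.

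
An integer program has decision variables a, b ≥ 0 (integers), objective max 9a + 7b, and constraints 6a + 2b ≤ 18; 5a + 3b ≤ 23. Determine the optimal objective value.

The continuous relaxation peaks at (0, 7.67) with value 53.67; rounding to a feasible lattice point costs some objective.
(a,b)=(1,6): 6·1+2·6=18≤18, 5·1+3·6=23≤23, objective 51.
(a,b)=(0,7): 6·0+2·7=14≤18, 5·0+3·7=21≤23, objective 49.
(a,b)=(1,5): 6·1+2·5=16≤18, 5·1+3·5=20≤23, objective 44.
(a,b)=(0,6): 6·0+2·6=12≤18, 5·0+3·6=18≤23, objective 42.
The best lattice point is (1,6), giving 51.

51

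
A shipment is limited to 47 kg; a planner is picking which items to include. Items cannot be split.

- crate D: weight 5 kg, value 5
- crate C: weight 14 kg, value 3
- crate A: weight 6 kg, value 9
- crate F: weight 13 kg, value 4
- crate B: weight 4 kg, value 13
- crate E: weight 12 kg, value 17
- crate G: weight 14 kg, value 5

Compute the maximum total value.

Treat it as a binary knapsack problem.
Allowing fractional choices, the relaxed optimum would be about 50.8, but items are indivisible.
crate D + crate A + crate F + crate B + crate E: weight 5 + 6 + 13 + 4 + 12 = 40 ≤ 47, value 5 + 9 + 4 + 13 + 17 = 48.
crate D + crate A + crate B + crate E + crate G: weight 5 + 6 + 4 + 12 + 14 = 41 ≤ 47, value 5 + 9 + 13 + 17 + 5 = 49.
Best is crate D, crate A, crate B, crate E, and crate G with total value 49.

49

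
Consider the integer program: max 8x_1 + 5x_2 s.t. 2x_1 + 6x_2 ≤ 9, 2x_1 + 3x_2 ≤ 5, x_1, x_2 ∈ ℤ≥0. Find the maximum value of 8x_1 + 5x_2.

The continuous relaxation peaks at (2.5, 0) with value 20.00; rounding to a feasible lattice point costs some objective.
(x_1,x_2)=(2,0): 2·2+6·0=4≤9, 2·2+3·0=4≤5, objective 16.
(x_1,x_2)=(1,1): 2·1+6·1=8≤9, 2·1+3·1=5≤5, objective 13.
(x_1,x_2)=(1,0): 2·1+6·0=2≤9, 2·1+3·0=2≤5, objective 8.
Maximum is 16 at (x_1,x_2)=(2,0).

16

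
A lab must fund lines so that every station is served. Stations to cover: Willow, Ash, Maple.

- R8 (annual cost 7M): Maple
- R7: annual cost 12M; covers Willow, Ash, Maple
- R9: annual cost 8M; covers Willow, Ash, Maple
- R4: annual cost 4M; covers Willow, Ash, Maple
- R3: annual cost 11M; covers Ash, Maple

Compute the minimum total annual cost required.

4

This is a weighted set-cover instance.
R4 alone covers Willow, Ash, Maple — every station.
Total annual cost: 4.
No cover costs less than 4.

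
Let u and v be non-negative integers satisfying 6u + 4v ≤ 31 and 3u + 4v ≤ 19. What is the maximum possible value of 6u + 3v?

30

Relaxing integrality, the LP optimum is 31.00 at (u,v) = (5.17, 0), which is not an integer point.
(u,v)=(5,0): 6·5+4·0=30≤31, 3·5+4·0=15≤19, objective 30.
(u,v)=(4,1): 6·4+4·1=28≤31, 3·4+4·1=16≤19, objective 27.
(u,v)=(4,0): 6·4+4·0=24≤31, 3·4+4·0=12≤19, objective 24.
Maximum is 30 at (u,v)=(5,0).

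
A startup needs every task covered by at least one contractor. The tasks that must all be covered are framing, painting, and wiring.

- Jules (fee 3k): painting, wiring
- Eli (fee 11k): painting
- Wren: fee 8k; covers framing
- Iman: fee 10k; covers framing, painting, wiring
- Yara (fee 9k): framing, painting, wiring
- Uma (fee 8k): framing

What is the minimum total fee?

This is an integer covering problem.
Yara alone covers framing, painting, wiring — every task.
Total fee: 9.

9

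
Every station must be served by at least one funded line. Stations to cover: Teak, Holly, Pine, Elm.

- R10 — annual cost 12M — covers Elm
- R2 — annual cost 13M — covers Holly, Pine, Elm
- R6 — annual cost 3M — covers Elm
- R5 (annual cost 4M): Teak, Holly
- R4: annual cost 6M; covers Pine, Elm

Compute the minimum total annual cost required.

10

This is an integer covering problem.
The greedy cost-per-new-station heuristic would pick R5, R6, and R4 for 13, but a cheaper cover exists.
Choose R5 and R4: together they cover Teak, Holly, Pine, Elm — every station.
Total annual cost: 4 + 6 = 10.
No cover costs less than 10.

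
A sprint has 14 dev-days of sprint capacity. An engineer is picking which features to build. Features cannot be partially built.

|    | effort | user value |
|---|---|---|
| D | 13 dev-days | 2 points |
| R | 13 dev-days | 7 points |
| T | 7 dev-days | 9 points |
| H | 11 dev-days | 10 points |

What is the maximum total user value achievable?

10

Allowing fractional choices, the relaxed optimum would be about 15.4, but features are indivisible.
H: effort 11 ≤ 14, user value 10.
T: effort 7 ≤ 14, user value 9.
R: effort 13 ≤ 14, user value 7.
Best is H with total user value 10.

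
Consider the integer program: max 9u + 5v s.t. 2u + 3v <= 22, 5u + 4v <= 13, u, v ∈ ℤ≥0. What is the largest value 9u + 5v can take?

19

Relaxing integrality, the LP optimum is 23.40 at (u,v) = (2.6, 0), which is not an integer point.
(u,v)=(1,2): 2·1+3·2=8≤22, 5·1+4·2=13≤13, objective 19.
(u,v)=(2,0): 2·2+3·0=4≤22, 5·2+4·0=10≤13, objective 18.
(u,v)=(0,3): 2·0+3·3=9≤22, 5·0+4·3=12≤13, objective 15.
The best lattice point is (1,2), giving 19.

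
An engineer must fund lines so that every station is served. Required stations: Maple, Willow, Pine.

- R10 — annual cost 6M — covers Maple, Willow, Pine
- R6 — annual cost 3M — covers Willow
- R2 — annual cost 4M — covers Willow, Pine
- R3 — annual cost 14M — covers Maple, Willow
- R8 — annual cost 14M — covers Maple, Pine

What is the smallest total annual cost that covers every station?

6

R10 alone covers Maple, Willow, Pine — every station.
Total annual cost: 6.
No cover costs less than 6.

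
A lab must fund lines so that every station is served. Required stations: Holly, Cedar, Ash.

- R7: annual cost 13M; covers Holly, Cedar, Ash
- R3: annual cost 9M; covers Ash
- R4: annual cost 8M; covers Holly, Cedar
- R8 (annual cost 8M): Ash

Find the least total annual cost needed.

13

R7 alone covers Holly, Cedar, Ash — every station.
Total annual cost: 13.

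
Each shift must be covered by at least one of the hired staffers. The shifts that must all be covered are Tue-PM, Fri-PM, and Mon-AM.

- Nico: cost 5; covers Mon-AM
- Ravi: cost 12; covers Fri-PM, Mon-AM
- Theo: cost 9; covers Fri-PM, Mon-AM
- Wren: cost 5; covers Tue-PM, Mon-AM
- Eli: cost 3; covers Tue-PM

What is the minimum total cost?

12

The greedy cost-per-new-shift heuristic would pick Wren and Theo for 14, but a cheaper cover exists.
Choose Theo and Eli: together they cover Tue-PM, Fri-PM, Mon-AM — every shift.
Total cost: 9 + 3 = 12.
No cover costs less than 12.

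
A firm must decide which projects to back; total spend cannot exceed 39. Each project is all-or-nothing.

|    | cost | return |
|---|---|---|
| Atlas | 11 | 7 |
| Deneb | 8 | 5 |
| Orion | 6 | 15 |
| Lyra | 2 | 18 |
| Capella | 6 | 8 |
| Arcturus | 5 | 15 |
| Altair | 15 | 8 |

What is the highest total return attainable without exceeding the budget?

Orion + Lyra + Capella + Arcturus + Altair: cost 6 + 2 + 6 + 5 + 15 = 34 ≤ 39, return 15 + 18 + 8 + 15 + 8 = 64.
Atlas + Deneb + Orion + Lyra + Capella + Arcturus: cost 11 + 8 + 6 + 2 + 6 + 5 = 38 ≤ 39, return 7 + 5 + 15 + 18 + 8 + 15 = 68.
Best is Atlas, Deneb, Orion, Lyra, Capella, and Arcturus with total return 68.

68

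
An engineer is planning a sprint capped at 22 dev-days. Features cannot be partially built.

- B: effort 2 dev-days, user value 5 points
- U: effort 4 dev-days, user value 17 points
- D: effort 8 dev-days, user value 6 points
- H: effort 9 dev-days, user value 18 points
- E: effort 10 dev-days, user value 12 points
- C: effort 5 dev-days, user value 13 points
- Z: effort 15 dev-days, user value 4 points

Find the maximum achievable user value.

53

Allowing fractional choices, the relaxed optimum would be about 55.4, but features are indivisible.
B + U + E + C: effort 2 + 4 + 10 + 5 = 21 ≤ 22, user value 5 + 17 + 12 + 13 = 47.
B + U + H + C: effort 2 + 4 + 9 + 5 = 20 ≤ 22, user value 5 + 17 + 18 + 13 = 53.
U + H + C: effort 4 + 9 + 5 = 18 ≤ 22, user value 17 + 18 + 13 = 48.
Best is B, U, H, and C with total user value 53.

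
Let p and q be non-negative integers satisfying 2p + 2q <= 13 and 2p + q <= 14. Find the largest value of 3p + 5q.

30

(p,q)=(0,6): 2·0+2·6=12≤13, 2·0+1·6=6≤14, objective 30.
(p,q)=(1,5): 2·1+2·5=12≤13, 2·1+1·5=7≤14, objective 28.
(p,q)=(0,5): 2·0+2·5=10≤13, 2·0+1·5=5≤14, objective 25.
Maximum is 30 at (p,q)=(0,6).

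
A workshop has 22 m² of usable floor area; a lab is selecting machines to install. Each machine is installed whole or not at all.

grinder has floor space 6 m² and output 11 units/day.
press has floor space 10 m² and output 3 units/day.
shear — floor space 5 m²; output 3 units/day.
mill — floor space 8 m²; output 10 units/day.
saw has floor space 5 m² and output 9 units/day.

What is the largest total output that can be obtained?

30

Allowing fractional choices, the relaxed optimum would be about 31.8, but machines are indivisible.
grinder + shear + mill: floor space 6 + 5 + 8 = 19 ≤ 22, output 11 + 3 + 10 = 24.
grinder + shear + saw: floor space 6 + 5 + 5 = 16 ≤ 22, output 11 + 3 + 9 = 23.
grinder + mill + saw: floor space 6 + 8 + 5 = 19 ≤ 22, output 11 + 10 + 9 = 30.
Best is grinder, mill, and saw with total output 30.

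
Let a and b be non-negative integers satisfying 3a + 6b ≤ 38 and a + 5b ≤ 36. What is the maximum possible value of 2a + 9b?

Relaxing integrality, the LP optimum is 57.00 at (a,b) = (0, 6.33), which is not an integer point.
(a,b)=(0,6): 3·0+6·6=36≤38, 1·0+5·6=30≤36, objective 54.
(a,b)=(1,5): 3·1+6·5=33≤38, 1·1+5·5=26≤36, objective 47.
(a,b)=(0,5): 3·0+6·5=30≤38, 1·0+5·5=25≤36, objective 45.
Maximum is 54 at (a,b)=(0,6).

54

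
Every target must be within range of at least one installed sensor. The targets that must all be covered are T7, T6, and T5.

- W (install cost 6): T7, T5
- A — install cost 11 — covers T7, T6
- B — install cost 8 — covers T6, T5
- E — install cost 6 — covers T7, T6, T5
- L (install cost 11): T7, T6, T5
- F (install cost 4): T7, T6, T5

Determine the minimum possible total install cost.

F alone covers T7, T6, T5 — every target.
Total install cost: 4.
No cover costs less than 4.

4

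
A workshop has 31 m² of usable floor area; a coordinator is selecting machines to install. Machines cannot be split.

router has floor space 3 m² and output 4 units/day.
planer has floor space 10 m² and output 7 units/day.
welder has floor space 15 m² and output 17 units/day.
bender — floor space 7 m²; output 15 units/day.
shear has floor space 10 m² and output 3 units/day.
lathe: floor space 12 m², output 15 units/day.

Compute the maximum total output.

37

Take planer, bender, and lathe: floor space 10 + 7 + 12 = 29 ≤ 31, output 7 + 15 + 15 = 37.
No other feasible combination does better.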